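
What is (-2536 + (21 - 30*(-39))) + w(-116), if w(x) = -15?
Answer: -1360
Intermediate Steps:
(-2536 + (21 - 30*(-39))) + w(-116) = (-2536 + (21 - 30*(-39))) - 15 = (-2536 + (21 + 1170)) - 15 = (-2536 + 1191) - 15 = -1345 - 15 = -1360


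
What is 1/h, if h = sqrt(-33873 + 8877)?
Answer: -I*sqrt(6249)/12498 ≈ -0.0063251*I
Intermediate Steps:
h = 2*I*sqrt(6249) (h = sqrt(-24996) = 2*I*sqrt(6249) ≈ 158.1*I)
1/h = 1/(2*I*sqrt(6249)) = -I*sqrt(6249)/12498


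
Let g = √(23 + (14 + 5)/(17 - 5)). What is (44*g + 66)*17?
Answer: 1122 + 374*√885/3 ≈ 4830.7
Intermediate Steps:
g = √885/6 (g = √(23 + 19/12) = √(295/12) = √885/6 ≈ 4.9582)
(44*g + 66)*17 = (44*(√885/6) + 66)*17 = (22*√885/3 + 66)*17 = (66 + 22*√885/3)*17 = 1122 + 374*√885/3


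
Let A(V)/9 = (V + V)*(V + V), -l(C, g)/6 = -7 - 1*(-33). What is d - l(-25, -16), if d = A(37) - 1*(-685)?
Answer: 50125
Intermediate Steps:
l(C, g) = -156 (l(C, g) = -6*(-7 - 1*(-33)) = -6*(-7 + 33) = -6*26 = -156)
A(V) = 36*V² (A(V) = 9*((V + V)*(V + V)) = 9*((2*V)*(2*V)) = 9*(4*V²) = 36*V²)
d = 49969 (d = 36*37² - 1*(-685) = 36*1369 + 685 = 49284 + 685 = 49969)
d - l(-25, -16) = 49969 - 1*(-156) = 49969 + 156 = 50125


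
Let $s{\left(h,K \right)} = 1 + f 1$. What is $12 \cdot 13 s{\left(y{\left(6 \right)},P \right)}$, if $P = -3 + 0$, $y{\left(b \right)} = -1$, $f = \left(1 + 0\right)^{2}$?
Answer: $312$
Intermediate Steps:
$f = 1$ ($f = 1^{2} = 1$)
$P = -3$
$s{\left(h,K \right)} = 2$ ($s{\left(h,K \right)} = 1 + 1 \cdot 1 = 1 + 1 = 2$)
$12 \cdot 13 s{\left(y{\left(6 \right)},P \right)} = 12 \cdot 13 \cdot 2 = 156 \cdot 2 = 312$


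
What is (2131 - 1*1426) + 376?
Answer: 1081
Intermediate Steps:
(2131 - 1*1426) + 376 = (2131 - 1426) + 376 = 705 + 376 = 1081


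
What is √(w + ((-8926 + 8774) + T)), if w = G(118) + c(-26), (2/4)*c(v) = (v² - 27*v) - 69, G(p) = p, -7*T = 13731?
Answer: √30499/7 ≈ 24.949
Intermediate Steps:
T = -13731/7 (T = -⅐*13731 = -13731/7 ≈ -1961.6)
c(v) = -138 - 54*v + 2*v² (c(v) = 2*((v² - 27*v) - 69) = 2*(-69 + v² - 27*v) = -138 - 54*v + 2*v²)
w = 2736 (w = 118 + (-138 - 54*(-26) + 2*(-26)²) = 118 + (-138 + 1404 + 2*676) = 118 + (-138 + 1404 + 1352) = 118 + 2618 = 2736)
√(w + ((-8926 + 8774) + T)) = √(2736 + ((-8926 + 8774) - 13731/7)) = √(2736 + (-152 - 13731/7)) = √(2736 - 14795/7) = √(4357/7) = √30499/7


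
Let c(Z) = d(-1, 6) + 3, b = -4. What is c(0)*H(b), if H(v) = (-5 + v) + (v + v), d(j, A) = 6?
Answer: -153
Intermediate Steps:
H(v) = -5 + 3*v (H(v) = (-5 + v) + 2*v = -5 + 3*v)
c(Z) = 9 (c(Z) = 6 + 3 = 9)
c(0)*H(b) = 9*(-5 + 3*(-4)) = 9*(-5 - 12) = 9*(-17) = -153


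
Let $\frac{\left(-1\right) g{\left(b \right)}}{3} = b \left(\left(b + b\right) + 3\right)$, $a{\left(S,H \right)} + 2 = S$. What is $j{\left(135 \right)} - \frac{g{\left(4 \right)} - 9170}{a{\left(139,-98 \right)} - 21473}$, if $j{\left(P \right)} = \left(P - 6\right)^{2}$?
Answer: $\frac{177521537}{10668} \approx 16641.0$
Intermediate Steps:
$a{\left(S,H \right)} = -2 + S$
$j{\left(P \right)} = \left(-6 + P\right)^{2}$
$g{\left(b \right)} = - 3 b \left(3 + 2 b\right)$ ($g{\left(b \right)} = - 3 b \left(\left(b + b\right) + 3\right) = - 3 b \left(2 b + 3\right) = - 3 b \left(3 + 2 b\right)$)
$j{\left(135 \right)} - \frac{g{\left(4 \right)} - 9170}{a{\left(139,-98 \right)} - 21473} = \left(-6 + 135\right)^{2} - \frac{\left(-3\right) 4 \left(3 + 2 \cdot 4\right) - 9170}{\left(-2 + 139\right) - 21473} = 129^{2} - \frac{\left(-3\right) 4 \left(3 + 8\right) - 9170}{137 - 21473} = 16641 - \frac{\left(-3\right) 4 \cdot 11 - 9170}{-21336} = 16641 - \left(-132 - 9170\right) \left(- \frac{1}{21336}\right) = 16641 - \left(-9302\right) \left(- \frac{1}{21336}\right) = 16641 - \frac{4651}{10668} = \frac{177521537}{10668}$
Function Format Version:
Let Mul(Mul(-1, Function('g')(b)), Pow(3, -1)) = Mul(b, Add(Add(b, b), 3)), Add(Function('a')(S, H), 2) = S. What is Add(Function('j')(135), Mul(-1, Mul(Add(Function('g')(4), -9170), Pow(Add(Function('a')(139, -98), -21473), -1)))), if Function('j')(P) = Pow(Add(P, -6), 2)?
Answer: Rational(177521537, 10668) ≈ 16641.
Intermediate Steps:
Function('a')(S, H) = Add(-2, S)
Function('j')(P) = Pow(Add(-6, P), 2)
Function('g')(b) = Mul(-3, b, Add(3, Mul(2, b))) (Function('g')(b) = Mul(-3, Mul(b, Add(Add(b, b), 3))) = Mul(-3, Mul(b, Add(Mul(2, b), 3))) = Mul(-3, Mul(b, Add(3, Mul(2, b)))) = Mul(-3, b, Add(3, Mul(2, b))))
Add(Function('j')(135), Mul(-1, Mul(Add(Function('g')(4), -9170), Pow(Add(Function('a')(139, -98), -21473), -1)))) = Add(Pow(Add(-6, 135), 2), Mul(-1, Mul(Add(Mul(-3, 4, Add(3, Mul(2, 4))), -9170), Pow(Add(Add(-2, 139), -21473), -1)))) = Add(Pow(129, 2), Mul(-1, Mul(Add(Mul(-3, 4, Add(3, 8)), -9170), Pow(Add(137, -21473), -1)))) = Add(16641, Mul(-1, Mul(Add(Mul(-3, 4, 11), -9170), Pow(-21336, -1)))) = Add(16641, Mul(-1, Mul(Add(-132, -9170), Rational(-1, 21336)))) = Add(16641, Mul(-1, Mul(-9302, Rational(-1, 21336)))) = Add(16641, Mul(-1, Rational(4651, 10668))) = Add(16641, Rational(-4651, 10668)) = Rational(177521537, 10668)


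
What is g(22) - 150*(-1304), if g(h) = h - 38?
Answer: 195584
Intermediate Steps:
g(h) = -38 + h
g(22) - 150*(-1304) = (-38 + 22) - 150*(-1304) = -16 + 195600 = 195584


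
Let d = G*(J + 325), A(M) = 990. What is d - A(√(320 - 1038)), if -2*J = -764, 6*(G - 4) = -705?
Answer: -162469/2 ≈ -81235.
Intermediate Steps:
G = -227/2 (G = 4 + (⅙)*(-705) = 4 - 235/2 = -227/2 ≈ -113.50)
J = 382 (J = -½*(-764) = 382)
d = -160489/2 (d = -227*(382 + 325)/2 = -227/2*707 = -160489/2 ≈ -80245.)
d - A(√(320 - 1038)) = -160489/2 - 1*990 = -160489/2 - 990 = -162469/2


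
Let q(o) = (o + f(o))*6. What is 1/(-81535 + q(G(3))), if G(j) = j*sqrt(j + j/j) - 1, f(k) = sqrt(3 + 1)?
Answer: -1/81493 ≈ -1.2271e-5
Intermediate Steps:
f(k) = 2 (f(k) = sqrt(4) = 2)
G(j) = -1 + j*sqrt(1 + j) (G(j) = j*sqrt(j + 1) - 1 = j*sqrt(1 + j) - 1 = -1 + j*sqrt(1 + j))
q(o) = 12 + 6*o (q(o) = (o + 2)*6 = (2 + o)*6 = 12 + 6*o)
1/(-81535 + q(G(3))) = 1/(-81535 + (12 + 6*(-1 + 3*sqrt(1 + 3)))) = 1/(-81535 + (12 + 6*(-1 + 3*sqrt(4)))) = 1/(-81535 + (12 + 6*(-1 + 3*2))) = 1/(-81535 + (12 + 6*(-1 + 6))) = 1/(-81535 + (12 + 6*5)) = 1/(-81535 + (12 + 30)) = 1/(-81535 + 42) = 1/(-81493) = -1/81493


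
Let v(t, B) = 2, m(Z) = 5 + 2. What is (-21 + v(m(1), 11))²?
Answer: 361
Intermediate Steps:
m(Z) = 7
(-21 + v(m(1), 11))² = (-21 + 2)² = (-19)² = 361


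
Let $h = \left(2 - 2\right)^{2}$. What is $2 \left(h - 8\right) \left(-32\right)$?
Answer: $512$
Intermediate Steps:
$h = 0$ ($h = 0^{2} = 0$)
$2 \left(h - 8\right) \left(-32\right) = 2 \left(0 - 8\right) \left(-32\right) = 2 \left(-8\right) \left(-32\right) = \left(-16\right) \left(-32\right) = 512$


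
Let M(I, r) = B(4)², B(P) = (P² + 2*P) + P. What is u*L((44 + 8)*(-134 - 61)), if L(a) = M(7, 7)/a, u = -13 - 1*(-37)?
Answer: -1568/845 ≈ -1.8556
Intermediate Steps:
B(P) = P² + 3*P
u = 24 (u = -13 + 37 = 24)
M(I, r) = 784 (M(I, r) = (4*(3 + 4))² = (4*7)² = 28² = 784)
L(a) = 784/a
u*L((44 + 8)*(-134 - 61)) = 24*(784/(((44 + 8)*(-134 - 61)))) = 24*(784/((52*(-195)))) = 24*(784/(-10140)) = 24*(784*(-1/10140)) = 24*(-196/2535) = -1568/845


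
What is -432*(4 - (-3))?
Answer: -3024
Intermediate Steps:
-432*(4 - (-3)) = -432*(4 - 1*(-3)) = -432*(4 + 3) = -432*7 = -3024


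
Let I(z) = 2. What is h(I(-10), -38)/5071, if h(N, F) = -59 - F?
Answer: -21/5071 ≈ -0.0041412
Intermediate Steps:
h(I(-10), -38)/5071 = (-59 - 1*(-38))/5071 = (-59 + 38)*(1/5071) = -21*1/5071 = -21/5071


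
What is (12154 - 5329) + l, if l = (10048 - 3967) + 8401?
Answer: 21307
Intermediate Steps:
l = 14482 (l = 6081 + 8401 = 14482)
(12154 - 5329) + l = (12154 - 5329) + 14482 = 6825 + 14482 = 21307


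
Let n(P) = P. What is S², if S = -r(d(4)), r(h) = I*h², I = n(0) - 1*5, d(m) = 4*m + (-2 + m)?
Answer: 2624400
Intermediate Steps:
d(m) = -2 + 5*m
I = -5 (I = 0 - 1*5 = 0 - 5 = -5)
r(h) = -5*h²
S = 1620 (S = -(-5)*(-2 + 5*4)² = -(-5)*(-2 + 20)² = -(-5)*18² = -(-5)*324 = -1*(-1620) = 1620)
S² = 1620² = 2624400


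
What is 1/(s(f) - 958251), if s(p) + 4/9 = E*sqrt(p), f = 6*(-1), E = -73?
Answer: -77618367/74377914883063 + 5913*I*sqrt(6)/74377914883063 ≈ -1.0436e-6 + 1.9473e-10*I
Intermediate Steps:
f = -6
s(p) = -4/9 - 73*sqrt(p)
1/(s(f) - 958251) = 1/((-4/9 - 73*I*sqrt(6)) - 958251) = 1/(-8624263/9 - 73*I*sqrt(6))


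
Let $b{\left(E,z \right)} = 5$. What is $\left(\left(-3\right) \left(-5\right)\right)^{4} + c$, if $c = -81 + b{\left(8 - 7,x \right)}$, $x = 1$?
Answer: $50549$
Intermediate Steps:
$c = -76$ ($c = -81 + 5 = -76$)
$\left(\left(-3\right) \left(-5\right)\right)^{4} + c = \left(\left(-3\right) \left(-5\right)\right)^{4} - 76 = 15^{4} - 76 = 50625 - 76 = 50549$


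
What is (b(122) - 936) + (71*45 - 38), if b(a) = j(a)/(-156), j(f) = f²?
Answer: 82898/39 ≈ 2125.6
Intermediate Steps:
b(a) = -a²/156 (b(a) = a²/(-156) = a²*(-1/156) = -a²/156)
(b(122) - 936) + (71*45 - 38) = (-1/156*122² - 936) + (71*45 - 38) = (-1/156*14884 - 936) + (3195 - 38) = (-3721/39 - 936) + 3157 = -40225/39 + 3157 = 82898/39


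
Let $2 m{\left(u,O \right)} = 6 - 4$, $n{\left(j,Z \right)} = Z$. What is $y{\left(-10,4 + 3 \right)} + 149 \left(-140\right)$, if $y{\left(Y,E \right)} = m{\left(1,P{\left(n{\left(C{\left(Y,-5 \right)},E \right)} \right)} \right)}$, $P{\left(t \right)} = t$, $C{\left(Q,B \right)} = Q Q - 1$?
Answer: $-20859$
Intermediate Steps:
$C{\left(Q,B \right)} = -1 + Q^{2}$ ($C{\left(Q,B \right)} = Q^{2} - 1 = -1 + Q^{2}$)
$m{\left(u,O \right)} = 1$ ($m{\left(u,O \right)} = \frac{6 - 4}{2} = \frac{1}{2} \cdot 2 = 1$)
$y{\left(Y,E \right)} = 1$
$y{\left(-10,4 + 3 \right)} + 149 \left(-140\right) = 1 + 149 \left(-140\right) = 1 - 20860 = -20859$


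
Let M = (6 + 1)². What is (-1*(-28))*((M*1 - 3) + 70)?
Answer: 3248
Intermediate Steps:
M = 49 (M = 7² = 49)
(-1*(-28))*((M*1 - 3) + 70) = (-1*(-28))*((49*1 - 3) + 70) = 28*((49 - 3) + 70) = 28*(46 + 70) = 28*116 = 3248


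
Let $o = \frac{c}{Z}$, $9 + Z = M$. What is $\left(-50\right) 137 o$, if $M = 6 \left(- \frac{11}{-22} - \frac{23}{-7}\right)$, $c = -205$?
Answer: $\frac{4914875}{48} \approx 1.0239 \cdot 10^{5}$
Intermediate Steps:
$M = \frac{159}{7}$ ($M = 6 \left(\left(-11\right) \left(- \frac{1}{22}\right) - - \frac{23}{7}\right) = 6 \left(\frac{1}{2} + \frac{23}{7}\right) = 6 \cdot \frac{53}{14} = \frac{159}{7} \approx 22.714$)
$Z = \frac{96}{7}$ ($Z = -9 + \frac{159}{7} = \frac{96}{7} \approx 13.714$)
$o = - \frac{1435}{96}$ ($o = - \frac{205}{\frac{96}{7}} = \left(-205\right) \frac{7}{96} = - \frac{1435}{96} \approx -14.948$)
$\left(-50\right) 137 o = \left(-50\right) 137 \left(- \frac{1435}{96}\right) = \left(-6850\right) \left(- \frac{1435}{96}\right) = \frac{4914875}{48}$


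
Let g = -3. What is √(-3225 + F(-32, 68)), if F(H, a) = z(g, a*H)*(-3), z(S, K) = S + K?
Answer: 12*√23 ≈ 57.550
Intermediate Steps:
z(S, K) = K + S
F(H, a) = 9 - 3*H*a (F(H, a) = (a*H - 3)*(-3) = (H*a - 3)*(-3) = (-3 + H*a)*(-3) = 9 - 3*H*a)
√(-3225 + F(-32, 68)) = √(-3225 + (9 - 3*(-32)*68)) = √(-3225 + (9 + 6528)) = √(-3225 + 6537) = √3312 = 12*√23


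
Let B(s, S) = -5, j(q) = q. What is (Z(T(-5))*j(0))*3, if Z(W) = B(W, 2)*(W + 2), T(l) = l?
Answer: 0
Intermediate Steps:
Z(W) = -10 - 5*W (Z(W) = -5*(W + 2) = -5*(2 + W) = -10 - 5*W)
(Z(T(-5))*j(0))*3 = ((-10 - 5*(-5))*0)*3 = ((-10 + 25)*0)*3 = (15*0)*3 = 0*3 = 0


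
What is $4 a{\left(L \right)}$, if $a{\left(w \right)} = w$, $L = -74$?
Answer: $-296$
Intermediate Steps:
$4 a{\left(L \right)} = 4 \left(-74\right) = -296$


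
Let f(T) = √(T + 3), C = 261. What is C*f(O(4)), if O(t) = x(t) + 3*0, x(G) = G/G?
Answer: 522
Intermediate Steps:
x(G) = 1
O(t) = 1 (O(t) = 1 + 3*0 = 1 + 0 = 1)
f(T) = √(3 + T)
C*f(O(4)) = 261*√(3 + 1) = 261*√4 = 261*2 = 522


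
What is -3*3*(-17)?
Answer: 153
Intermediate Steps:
-3*3*(-17) = -9*(-17) = 153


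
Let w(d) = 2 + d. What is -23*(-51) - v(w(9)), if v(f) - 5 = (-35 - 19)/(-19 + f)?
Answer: 4645/4 ≈ 1161.3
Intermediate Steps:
v(f) = 5 - 54/(-19 + f) (v(f) = 5 + (-35 - 19)/(-19 + f) = 5 - 54/(-19 + f))
-23*(-51) - v(w(9)) = -23*(-51) - (-149 + 5*(2 + 9))/(-19 + (2 + 9)) = 1173 - (-149 + 5*11)/(-19 + 11) = 1173 - (-149 + 55)/(-8) = 1173 - (-1)*(-94)/8 = 1173 - 1*47/4 = 1173 - 47/4 = 4645/4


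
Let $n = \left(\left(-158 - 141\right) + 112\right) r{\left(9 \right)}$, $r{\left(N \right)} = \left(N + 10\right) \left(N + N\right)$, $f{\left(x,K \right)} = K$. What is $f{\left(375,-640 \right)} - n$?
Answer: $63314$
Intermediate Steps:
$r{\left(N \right)} = 2 N \left(10 + N\right)$ ($r{\left(N \right)} = \left(10 + N\right) 2 N = 2 N \left(10 + N\right)$)
$n = -63954$ ($n = \left(\left(-158 - 141\right) + 112\right) 2 \cdot 9 \left(10 + 9\right) = \left(\left(-158 - 141\right) + 112\right) 2 \cdot 9 \cdot 19 = \left(-299 + 112\right) 342 = \left(-187\right) 342 = -63954$)
$f{\left(375,-640 \right)} - n = -640 - -63954 = -640 + 63954 = 63314$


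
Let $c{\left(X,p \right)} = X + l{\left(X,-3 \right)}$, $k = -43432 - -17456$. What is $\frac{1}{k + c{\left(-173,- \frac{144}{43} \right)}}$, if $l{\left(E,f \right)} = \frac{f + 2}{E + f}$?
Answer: $- \frac{176}{4602223} \approx -3.8242 \cdot 10^{-5}$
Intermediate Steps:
$k = -25976$ ($k = -43432 + 17456 = -25976$)
$l{\left(E,f \right)} = \frac{2 + f}{E + f}$
$c{\left(X,p \right)} = X - \frac{1}{-3 + X}$ ($c{\left(X,p \right)} = X + \frac{2 - 3}{X - 3} = X + \frac{1}{-3 + X} \left(-1\right) = X - \frac{1}{-3 + X}$)
$\frac{1}{k + c{\left(-173,- \frac{144}{43} \right)}} = \frac{1}{-25976 + \frac{-1 - 173 \left(-3 - 173\right)}{-3 - 173}} = \frac{1}{-25976 + \frac{-1 - -30448}{-176}} = \frac{1}{-25976 - \frac{-1 + 30448}{176}} = \frac{1}{-25976 - \frac{30447}{176}} = \frac{1}{- \frac{4602223}{176}} = - \frac{176}{4602223}$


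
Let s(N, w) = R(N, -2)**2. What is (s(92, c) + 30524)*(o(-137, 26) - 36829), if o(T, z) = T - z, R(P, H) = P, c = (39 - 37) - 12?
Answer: -1442244096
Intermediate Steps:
c = -10 (c = 2 - 12 = -10)
s(N, w) = N**2
(s(92, c) + 30524)*(o(-137, 26) - 36829) = (92**2 + 30524)*((-137 - 1*26) - 36829) = (8464 + 30524)*((-137 - 26) - 36829) = 38988*(-163 - 36829) = 38988*(-36992) = -1442244096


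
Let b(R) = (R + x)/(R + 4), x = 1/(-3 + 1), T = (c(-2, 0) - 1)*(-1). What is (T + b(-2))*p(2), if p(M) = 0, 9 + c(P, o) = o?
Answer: 0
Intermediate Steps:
c(P, o) = -9 + o
T = 10 (T = ((-9 + 0) - 1)*(-1) = (-9 - 1)*(-1) = -10*(-1) = 10)
x = -½ (x = 1/(-2) = -½ ≈ -0.50000)
b(R) = (-½ + R)/(4 + R) (b(R) = (R - ½)/(R + 4) = (-½ + R)/(4 + R))
(T + b(-2))*p(2) = (10 + (-½ - 2)/(4 - 2))*0 = (10 - 5/2/2)*0 = (10 + (½)*(-5/2))*0 = (10 - 5/4)*0 = (35/4)*0 = 0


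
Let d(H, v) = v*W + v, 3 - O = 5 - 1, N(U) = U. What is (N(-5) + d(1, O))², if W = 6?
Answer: 144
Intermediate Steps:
O = -1 (O = 3 - (5 - 1) = 3 - 1*4 = 3 - 4 = -1)
d(H, v) = 7*v (d(H, v) = v*6 + v = 6*v + v = 7*v)
(N(-5) + d(1, O))² = (-5 + 7*(-1))² = (-5 - 7)² = (-12)² = 144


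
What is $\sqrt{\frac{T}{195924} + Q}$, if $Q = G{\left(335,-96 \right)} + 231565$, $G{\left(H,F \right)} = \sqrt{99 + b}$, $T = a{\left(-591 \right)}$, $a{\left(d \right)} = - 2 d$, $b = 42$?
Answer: $\frac{\sqrt{246913995128378 + 1066283716 \sqrt{141}}}{32654} \approx 481.22$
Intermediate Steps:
$T = 1182$ ($T = \left(-2\right) \left(-591\right) = 1182$)
$G{\left(H,F \right)} = \sqrt{141}$ ($G{\left(H,F \right)} = \sqrt{99 + 42} = \sqrt{141}$)
$Q = 231565 + \sqrt{141}$ ($Q = \sqrt{141} + 231565 = 231565 + \sqrt{141} \approx 2.3158 \cdot 10^{5}$)
$\sqrt{\frac{T}{195924} + Q} = \sqrt{\frac{1182}{195924} + \left(231565 + \sqrt{141}\right)} = \sqrt{1182 \cdot \frac{1}{195924} + \left(231565 + \sqrt{141}\right)} = \sqrt{\frac{197}{32654} + \left(231565 + \sqrt{141}\right)} = \sqrt{\frac{7561523707}{32654} + \sqrt{141}}$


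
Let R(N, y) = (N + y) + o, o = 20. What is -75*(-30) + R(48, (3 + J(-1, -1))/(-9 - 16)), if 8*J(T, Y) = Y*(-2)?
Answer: 231787/100 ≈ 2317.9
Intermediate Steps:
J(T, Y) = -Y/4 (J(T, Y) = (Y*(-2))/8 = (-2*Y)/8 = -Y/4)
R(N, y) = 20 + N + y (R(N, y) = (N + y) + 20 = 20 + N + y)
-75*(-30) + R(48, (3 + J(-1, -1))/(-9 - 16)) = -75*(-30) + (20 + 48 + (3 - ¼*(-1))/(-9 - 16)) = 2250 + (20 + 48 + (3 + ¼)/(-25)) = 2250 + (20 + 48 + (13/4)*(-1/25)) = 2250 + (20 + 48 - 13/100) = 2250 + 6787/100 = 231787/100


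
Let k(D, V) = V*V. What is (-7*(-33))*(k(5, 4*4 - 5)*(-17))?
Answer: -475167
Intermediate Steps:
k(D, V) = V²
(-7*(-33))*(k(5, 4*4 - 5)*(-17)) = (-7*(-33))*((4*4 - 5)²*(-17)) = 231*((16 - 5)²*(-17)) = 231*(11²*(-17)) = 231*(121*(-17)) = 231*(-2057) = -475167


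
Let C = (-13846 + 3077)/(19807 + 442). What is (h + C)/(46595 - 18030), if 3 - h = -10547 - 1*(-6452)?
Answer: 82969633/578412685 ≈ 0.14344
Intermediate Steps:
h = 4098 (h = 3 - (-10547 - 1*(-6452)) = 3 - (-10547 + 6452) = 3 - 1*(-4095) = 3 + 4095 = 4098)
C = -10769/20249 ≈ -0.53183
(h + C)/(46595 - 18030) = (4098 - 10769/20249)/(46595 - 18030) = (82969633/20249)/28565 = (82969633/20249)*(1/28565) = 82969633/578412685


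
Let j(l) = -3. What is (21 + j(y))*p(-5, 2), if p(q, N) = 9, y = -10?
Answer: 162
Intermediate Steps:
(21 + j(y))*p(-5, 2) = (21 - 3)*9 = 18*9 = 162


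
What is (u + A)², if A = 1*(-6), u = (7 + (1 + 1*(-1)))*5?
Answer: 841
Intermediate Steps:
u = 35 (u = (7 + (1 - 1))*5 = (7 + 0)*5 = 7*5 = 35)
A = -6
(u + A)² = (35 - 6)² = 29² = 841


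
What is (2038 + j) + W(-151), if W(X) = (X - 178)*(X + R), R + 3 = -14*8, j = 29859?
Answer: 119411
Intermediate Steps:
R = -115 (R = -3 - 14*8 = -3 - 112 = -115)
W(X) = (-178 + X)*(-115 + X) (W(X) = (X - 178)*(X - 115) = (-178 + X)*(-115 + X))
(2038 + j) + W(-151) = (2038 + 29859) + (20470 + (-151)**2 - 293*(-151)) = 31897 + (20470 + 22801 + 44243) = 31897 + 87514 = 119411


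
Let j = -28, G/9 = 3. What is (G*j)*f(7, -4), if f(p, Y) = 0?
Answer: 0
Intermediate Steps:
G = 27 (G = 9*3 = 27)
(G*j)*f(7, -4) = (27*(-28))*0 = -756*0 = 0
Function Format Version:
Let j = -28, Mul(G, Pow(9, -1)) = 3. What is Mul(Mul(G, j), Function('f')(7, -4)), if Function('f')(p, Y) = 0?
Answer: 0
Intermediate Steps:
G = 27 (G = Mul(9, 3) = 27)
Mul(Mul(G, j), Function('f')(7, -4)) = Mul(Mul(27, -28), 0) = Mul(-756, 0) = 0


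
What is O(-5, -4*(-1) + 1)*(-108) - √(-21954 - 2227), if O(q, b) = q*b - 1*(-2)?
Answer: 2484 - I*√24181 ≈ 2484.0 - 155.5*I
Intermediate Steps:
O(q, b) = 2 + b*q (O(q, b) = b*q + 2 = 2 + b*q)
O(-5, -4*(-1) + 1)*(-108) - √(-21954 - 2227) = (2 + (-4*(-1) + 1)*(-5))*(-108) - √(-21954 - 2227) = (2 + (4 + 1)*(-5))*(-108) - √(-24181) = (2 + 5*(-5))*(-108) - I*√24181 = (2 - 25)*(-108) - I*√24181 = -23*(-108) - I*√24181 = 2484 - I*√24181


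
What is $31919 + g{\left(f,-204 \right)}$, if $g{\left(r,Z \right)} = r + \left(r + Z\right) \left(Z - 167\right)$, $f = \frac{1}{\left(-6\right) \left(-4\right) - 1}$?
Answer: $\frac{2474499}{23} \approx 1.0759 \cdot 10^{5}$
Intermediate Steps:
$f = \frac{1}{23}$ ($f = \frac{1}{24 - 1} = \frac{1}{23} \approx 0.043478$)
$g{\left(r,Z \right)} = r + \left(-167 + Z\right) \left(Z + r\right)$ ($g{\left(r,Z \right)} = r + \left(Z + r\right) \left(-167 + Z\right) = r + \left(-167 + Z\right) \left(Z + r\right)$)
$31919 + g{\left(f,-204 \right)} = 31919 - \left(- \frac{783194}{23} - 41616\right) = 31919 + \left(41616 + 34068 - \frac{166}{23} - \frac{204}{23}\right) = 31919 + \frac{1740362}{23} = \frac{2474499}{23}$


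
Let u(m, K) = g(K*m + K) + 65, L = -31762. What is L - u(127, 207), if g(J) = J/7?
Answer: -249285/7 ≈ -35612.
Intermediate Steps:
g(J) = J/7 (g(J) = J*(1/7) = J/7)
u(m, K) = 65 + K/7 + K*m/7 (u(m, K) = (K*m + K)/7 + 65 = (K + K*m)/7 + 65 = (K/7 + K*m/7) + 65 = 65 + K/7 + K*m/7)
L - u(127, 207) = -31762 - (65 + (1/7)*207*(1 + 127)) = -31762 - (65 + (1/7)*207*128) = -31762 - (65 + 26496/7) = -31762 - 1*26951/7 = -31762 - 26951/7 = -249285/7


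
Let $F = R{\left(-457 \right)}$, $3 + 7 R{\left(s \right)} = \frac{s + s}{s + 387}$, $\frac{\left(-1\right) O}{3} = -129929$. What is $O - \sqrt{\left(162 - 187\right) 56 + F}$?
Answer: $389787 - \frac{6 i \sqrt{47590}}{35} \approx 3.8979 \cdot 10^{5} - 37.397 i$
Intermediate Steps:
$O = 389787$ ($O = \left(-3\right) \left(-129929\right) = 389787$)
$R{\left(s \right)} = - \frac{3}{7} + \frac{2 s}{7 \left(387 + s\right)}$ ($R{\left(s \right)} = - \frac{3}{7} + \frac{\left(s + s\right) \frac{1}{s + 387}}{7} = - \frac{3}{7} + \frac{2 s \frac{1}{387 + s}}{7} = - \frac{3}{7} + \frac{2 s}{7 \left(387 + s\right)}$)
$F = \frac{352}{245}$ ($F = \frac{-1161 - -457}{7 \left(387 - 457\right)} = \frac{-1161 + 457}{7 \left(-70\right)} = \frac{1}{7} \left(- \frac{1}{70}\right) \left(-704\right) = \frac{352}{245} \approx 1.4367$)
$O - \sqrt{\left(162 - 187\right) 56 + F} = 389787 - \sqrt{\left(162 - 187\right) 56 + \frac{352}{245}} = 389787 - \sqrt{\left(-25\right) 56 + \frac{352}{245}} = 389787 - \sqrt{-1400 + \frac{352}{245}} = 389787 - \sqrt{- \frac{342648}{245}} = 389787 - \frac{6 i \sqrt{47590}}{35}$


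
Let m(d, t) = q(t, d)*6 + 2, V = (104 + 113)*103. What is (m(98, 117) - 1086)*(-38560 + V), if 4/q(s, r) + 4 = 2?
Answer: 17765064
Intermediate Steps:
V = 22351 (V = 217*103 = 22351)
q(s, r) = -2 (q(s, r) = 4/(-4 + 2) = 4/(-2) = 4*(-½) = -2)
m(d, t) = -10 (m(d, t) = -2*6 + 2 = -12 + 2 = -10)
(m(98, 117) - 1086)*(-38560 + V) = (-10 - 1086)*(-38560 + 22351) = -1096*(-16209) = 17765064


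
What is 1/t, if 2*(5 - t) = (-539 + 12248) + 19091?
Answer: -1/15395 ≈ -6.4956e-5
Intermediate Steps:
t = -15395 (t = 5 - ((-539 + 12248) + 19091)/2 = 5 - (11709 + 19091)/2 = 5 - ½*30800 = 5 - 15400 = -15395)
1/t = 1/(-15395) = -1/15395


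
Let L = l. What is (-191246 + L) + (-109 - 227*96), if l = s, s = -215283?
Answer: -428430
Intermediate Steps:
l = -215283
L = -215283
(-191246 + L) + (-109 - 227*96) = (-191246 - 215283) + (-109 - 227*96) = -406529 + (-109 - 21792) = -406529 - 21901 = -428430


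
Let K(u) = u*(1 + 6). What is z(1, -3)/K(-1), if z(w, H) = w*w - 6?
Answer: 5/7 ≈ 0.71429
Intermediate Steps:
z(w, H) = -6 + w² (z(w, H) = w² - 6 = -6 + w²)
K(u) = 7*u (K(u) = u*7 = 7*u)
z(1, -3)/K(-1) = (-6 + 1²)/((7*(-1))) = (-6 + 1)/(-7) = -5*(-⅐) = 5/7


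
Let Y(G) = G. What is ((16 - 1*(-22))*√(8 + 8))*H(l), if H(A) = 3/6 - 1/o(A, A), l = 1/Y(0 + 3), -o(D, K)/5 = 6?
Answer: 1216/15 ≈ 81.067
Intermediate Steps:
o(D, K) = -30 (o(D, K) = -5*6 = -30)
l = ⅓ (l = 1/(0 + 3) = 1/3 = ⅓ ≈ 0.33333)
H(A) = 8/15 (H(A) = 3/6 - 1/(-30) = 3*(⅙) - 1*(-1/30) = ½ + 1/30 = 8/15)
((16 - 1*(-22))*√(8 + 8))*H(l) = ((16 - 1*(-22))*√(8 + 8))*(8/15) = ((16 + 22)*√16)*(8/15) = (38*4)*(8/15) = 152*(8/15) = 1216/15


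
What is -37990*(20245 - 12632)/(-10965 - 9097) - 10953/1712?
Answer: 247460627177/17173072 ≈ 14410.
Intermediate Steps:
-37990*(20245 - 12632)/(-10965 - 9097) - 10953/1712 = -37990/((-20062/7613)) - 10953*1/1712 = -37990/((-20062*1/7613)) - 10953/1712 = -37990/(-20062/7613) - 10953/1712 = -37990*(-7613/20062) - 10953/1712 = 144608935/10031 - 10953/1712 = 247460627177/17173072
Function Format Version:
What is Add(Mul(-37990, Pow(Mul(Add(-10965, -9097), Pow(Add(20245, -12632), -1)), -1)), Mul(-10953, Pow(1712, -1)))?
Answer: Rational(247460627177, 17173072) ≈ 14410.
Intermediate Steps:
Add(Mul(-37990, Pow(Mul(Add(-10965, -9097), Pow(Add(20245, -12632), -1)), -1)), Mul(-10953, Pow(1712, -1))) = Add(Mul(-37990, Pow(Mul(-20062, Pow(7613, -1)), -1)), Mul(-10953, Rational(1, 1712))) = Add(Mul(-37990, Pow(Mul(-20062, Rational(1, 7613)), -1)), Rational(-10953, 1712)) = Add(Mul(-37990, Pow(Rational(-20062, 7613), -1)), Rational(-10953, 1712)) = Add(Mul(-37990, Rational(-7613, 20062)), Rational(-10953, 1712)) = Add(Rational(144608935, 10031), Rational(-10953, 1712)) = Rational(247460627177, 17173072)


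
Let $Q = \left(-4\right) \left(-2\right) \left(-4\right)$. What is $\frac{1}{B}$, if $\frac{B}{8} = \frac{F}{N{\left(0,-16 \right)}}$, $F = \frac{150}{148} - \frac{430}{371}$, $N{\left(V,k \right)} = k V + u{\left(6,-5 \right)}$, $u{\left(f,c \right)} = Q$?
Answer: $\frac{109816}{3995} \approx 27.488$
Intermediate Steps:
$Q = -32$ ($Q = 8 \left(-4\right) = -32$)
$u{\left(f,c \right)} = -32$
$N{\left(V,k \right)} = -32 + V k$ ($N{\left(V,k \right)} = k V - 32 = V k - 32 = -32 + V k$)
$F = - \frac{3995}{27454}$ ($F = 150 \cdot \frac{1}{148} - \frac{430}{371} = \frac{75}{74} - \frac{430}{371} = - \frac{3995}{27454} \approx -0.14552$)
$B = \frac{3995}{109816}$ ($B = 8 \left(- \frac{3995}{27454 \left(-32 + 0 \left(-16\right)\right)}\right) = 8 \left(- \frac{3995}{27454 \left(-32 + 0\right)}\right) = 8 \left(- \frac{3995}{27454 \left(-32\right)}\right) = 8 \left(\left(- \frac{3995}{27454}\right) \left(- \frac{1}{32}\right)\right) = 8 \cdot \frac{3995}{878528} = \frac{3995}{109816} \approx 0.036379$)
$\frac{1}{B} = \frac{1}{\frac{3995}{109816}} = \frac{109816}{3995}$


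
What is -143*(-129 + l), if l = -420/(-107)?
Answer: 1913769/107 ≈ 17886.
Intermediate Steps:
l = 420/107 (l = -420*(-1/107) = 420/107 ≈ 3.9252)
-143*(-129 + l) = -143*(-129 + 420/107) = -143*(-13383/107) = 1913769/107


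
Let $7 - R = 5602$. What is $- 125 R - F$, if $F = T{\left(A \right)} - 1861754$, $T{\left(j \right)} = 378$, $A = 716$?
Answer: $2560751$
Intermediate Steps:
$R = -5595$ ($R = 7 - 5602 = -5595$)
$F = -1861376$ ($F = 378 - 1861754 = -1861376$)
$- 125 R - F = \left(-125\right) \left(-5595\right) - -1861376 = 699375 + 1861376 = 2560751$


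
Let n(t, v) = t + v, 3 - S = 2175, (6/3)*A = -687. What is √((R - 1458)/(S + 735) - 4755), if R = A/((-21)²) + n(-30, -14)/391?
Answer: I*√294158165295690974/7866138 ≈ 68.949*I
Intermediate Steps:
A = -687/2 (A = (½)*(-687) = -687/2 ≈ -343.50)
S = -2172 (S = 3 - 1*2175 = 3 - 2175 = -2172)
R = -102475/114954 (R = -687/(2*((-21)²)) + (-30 - 14)/391 = -687/2/441 - 44*1/391 = -687/2*1/441 - 44/391 = -229/294 - 44/391 = -102475/114954 ≈ -0.89144)
√((R - 1458)/(S + 735) - 4755) = √((-102475/114954 - 1458)/(-2172 + 735) - 4755) = √(-167705407/114954/(-1437) - 4755) = √(-167705407/114954*(-1/1437) - 4755) = √(167705407/165188898 - 4755) = √(-785305504583/165188898) = I*√294158165295690974/7866138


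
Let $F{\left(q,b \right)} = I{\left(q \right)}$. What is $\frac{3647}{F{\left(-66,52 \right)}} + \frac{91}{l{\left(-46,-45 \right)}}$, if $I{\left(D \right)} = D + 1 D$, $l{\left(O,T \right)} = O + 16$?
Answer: $- \frac{20237}{660} \approx -30.662$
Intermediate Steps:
$l{\left(O,T \right)} = 16 + O$
$I{\left(D \right)} = 2 D$ ($I{\left(D \right)} = D + D = 2 D$)
$F{\left(q,b \right)} = 2 q$
$\frac{3647}{F{\left(-66,52 \right)}} + \frac{91}{l{\left(-46,-45 \right)}} = \frac{3647}{2 \left(-66\right)} + \frac{91}{16 - 46} = \frac{3647}{-132} + \frac{91}{-30} = 3647 \left(- \frac{1}{132}\right) + 91 \left(- \frac{1}{30}\right) = - \frac{3647}{132} - \frac{91}{30} = - \frac{20237}{660}$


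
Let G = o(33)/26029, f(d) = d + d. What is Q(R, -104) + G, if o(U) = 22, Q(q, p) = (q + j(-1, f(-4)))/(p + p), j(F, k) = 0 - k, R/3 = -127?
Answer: 9713393/5414032 ≈ 1.7941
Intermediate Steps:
R = -381 (R = 3*(-127) = -381)
f(d) = 2*d
j(F, k) = -k
Q(q, p) = (8 + q)/(2*p) (Q(q, p) = (q - 2*(-4))/(p + p) = (q - 1*(-8))/((2*p)) = (q + 8)*(1/(2*p)) = (8 + q)*(1/(2*p)) = (8 + q)/(2*p))
G = 22/26029 ≈ 0.00084521
Q(R, -104) + G = (½)*(8 - 381)/(-104) + 22/26029 = (½)*(-1/104)*(-373) + 22/26029 = 373/208 + 22/26029 = 9713393/5414032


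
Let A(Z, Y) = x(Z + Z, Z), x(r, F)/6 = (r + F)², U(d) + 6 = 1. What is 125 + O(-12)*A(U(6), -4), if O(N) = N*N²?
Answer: -2332675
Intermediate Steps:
U(d) = -5 (U(d) = -6 + 1 = -5)
x(r, F) = 6*(F + r)² (x(r, F) = 6*(r + F)² = 6*(F + r)²)
O(N) = N³
A(Z, Y) = 54*Z² (A(Z, Y) = 6*(Z + (Z + Z))² = 6*(Z + 2*Z)² = 6*(3*Z)² = 6*(9*Z²) = 54*Z²)
125 + O(-12)*A(U(6), -4) = 125 + (-12)³*(54*(-5)²) = 125 - 93312*25 = 125 - 1728*1350 = 125 - 2332800 = -2332675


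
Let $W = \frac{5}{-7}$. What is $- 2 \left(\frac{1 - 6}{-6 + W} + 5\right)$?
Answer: $- \frac{540}{47} \approx -11.489$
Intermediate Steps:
$W = - \frac{5}{7}$ ($W = 5 \left(- \frac{1}{7}\right) = - \frac{5}{7} \approx -0.71429$)
$- 2 \left(\frac{1 - 6}{-6 + W} + 5\right) = - 2 \left(\frac{1 - 6}{-6 - \frac{5}{7}} + 5\right) = - 2 \left(- \frac{5}{- \frac{47}{7}} + 5\right) = - 2 \left(\left(-5\right) \left(- \frac{7}{47}\right) + 5\right) = - 2 \left(\frac{35}{47} + 5\right) = \left(-2\right) \frac{270}{47} = - \frac{540}{47}$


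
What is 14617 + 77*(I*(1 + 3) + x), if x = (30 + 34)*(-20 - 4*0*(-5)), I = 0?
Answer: -83943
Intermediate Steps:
x = -1280 (x = 64*(-20 + 0*(-5)) = 64*(-20 + 0) = 64*(-20) = -1280)
14617 + 77*(I*(1 + 3) + x) = 14617 + 77*(0*(1 + 3) - 1280) = 14617 + 77*(0*4 - 1280) = 14617 + 77*(0 - 1280) = 14617 + 77*(-1280) = 14617 - 98560 = -83943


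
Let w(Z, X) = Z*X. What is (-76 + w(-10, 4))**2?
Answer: 13456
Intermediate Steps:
w(Z, X) = X*Z
(-76 + w(-10, 4))**2 = (-76 + 4*(-10))**2 = (-76 - 40)**2 = (-116)**2 = 13456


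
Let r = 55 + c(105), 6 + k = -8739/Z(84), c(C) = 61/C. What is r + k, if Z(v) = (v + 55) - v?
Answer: -126253/1155 ≈ -109.31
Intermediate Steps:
Z(v) = 55 (Z(v) = (55 + v) - v = 55)
k = -9069/55 (k = -6 - 8739/55 = -9069/55 ≈ -164.89)
r = 5836/105 (r = 55 + 61/105 = 5836/105 ≈ 55.581)
r + k = 5836/105 - 9069/55 = -126253/1155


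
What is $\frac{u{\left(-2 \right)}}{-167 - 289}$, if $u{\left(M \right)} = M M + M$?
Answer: $- \frac{1}{228} \approx -0.004386$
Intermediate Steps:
$u{\left(M \right)} = M + M^{2}$ ($u{\left(M \right)} = M^{2} + M = M + M^{2}$)
$\frac{u{\left(-2 \right)}}{-167 - 289} = \frac{\left(-2\right) \left(1 - 2\right)}{-167 - 289} = \frac{\left(-2\right) \left(-1\right)}{-456} = 2 \left(- \frac{1}{456}\right) = - \frac{1}{228}$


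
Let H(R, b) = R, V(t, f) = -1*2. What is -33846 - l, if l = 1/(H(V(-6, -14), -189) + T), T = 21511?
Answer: -727993615/21509 ≈ -33846.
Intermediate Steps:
V(t, f) = -2
l = 1/21509 (l = 1/(-2 + 21511) = 1/21509 ≈ 4.6492e-5)
-33846 - l = -33846 - 1*1/21509 = -33846 - 1/21509 = -727993615/21509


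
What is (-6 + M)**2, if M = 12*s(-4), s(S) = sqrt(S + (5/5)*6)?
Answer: 324 - 144*sqrt(2) ≈ 120.35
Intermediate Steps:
s(S) = sqrt(6 + S) (s(S) = sqrt(S + (5*(1/5))*6) = sqrt(S + 1*6) = sqrt(S + 6) = sqrt(6 + S))
M = 12*sqrt(2) (M = 12*sqrt(6 - 4) = 12*sqrt(2) ≈ 16.971)
(-6 + M)**2 = (-6 + 12*sqrt(2))**2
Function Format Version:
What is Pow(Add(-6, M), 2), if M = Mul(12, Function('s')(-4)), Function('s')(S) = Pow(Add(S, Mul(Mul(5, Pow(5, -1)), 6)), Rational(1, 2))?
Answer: Add(324, Mul(-144, Pow(2, Rational(1, 2)))) ≈ 120.35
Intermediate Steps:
Function('s')(S) = Pow(Add(6, S), Rational(1, 2)) (Function('s')(S) = Pow(Add(S, Mul(Mul(5, Rational(1, 5)), 6)), Rational(1, 2)) = Pow(Add(S, Mul(1, 6)), Rational(1, 2)) = Pow(Add(S, 6), Rational(1, 2)) = Pow(Add(6, S), Rational(1, 2)))
M = Mul(12, Pow(2, Rational(1, 2))) (M = Mul(12, Pow(Add(6, -4), Rational(1, 2))) = Mul(12, Pow(2, Rational(1, 2))) ≈ 16.971)
Pow(Add(-6, M), 2) = Pow(Add(-6, Mul(12, Pow(2, Rational(1, 2)))), 2)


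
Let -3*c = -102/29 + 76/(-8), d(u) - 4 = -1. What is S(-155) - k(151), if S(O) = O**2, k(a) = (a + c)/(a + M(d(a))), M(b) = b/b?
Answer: 635386171/26448 ≈ 24024.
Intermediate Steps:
d(u) = 3 (d(u) = 4 - 1 = 3)
M(b) = 1
c = 755/174 (c = -(-102/29 + 76/(-8))/3 = -(-102*1/29 + 76*(-1/8))/3 = -(-102/29 - 19/2)/3 = -1/3*(-755/58) = 755/174 ≈ 4.3391)
k(a) = (755/174 + a)/(1 + a) (k(a) = (a + 755/174)/(a + 1) = (755/174 + a)/(1 + a))
S(-155) - k(151) = (-155)**2 - (755/174 + 151)/(1 + 151) = 24025 - 27029/(152*174) = 24025 - 1*27029/26448 = 24025 - 27029/26448 = 635386171/26448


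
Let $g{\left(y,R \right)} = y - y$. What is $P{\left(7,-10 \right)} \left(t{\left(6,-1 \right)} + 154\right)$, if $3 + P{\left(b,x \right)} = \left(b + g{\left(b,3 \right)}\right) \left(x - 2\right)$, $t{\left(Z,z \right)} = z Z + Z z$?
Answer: $-12354$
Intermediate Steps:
$g{\left(y,R \right)} = 0$
$t{\left(Z,z \right)} = 2 Z z$ ($t{\left(Z,z \right)} = Z z + Z z = 2 Z z$)
$P{\left(b,x \right)} = -3 + b \left(-2 + x\right)$ ($P{\left(b,x \right)} = -3 + \left(b + 0\right) \left(x - 2\right) = -3 + b \left(-2 + x\right)$)
$P{\left(7,-10 \right)} \left(t{\left(6,-1 \right)} + 154\right) = \left(-3 - 14 + 7 \left(-10\right)\right) \left(2 \cdot 6 \left(-1\right) + 154\right) = \left(-3 - 14 - 70\right) \left(-12 + 154\right) = \left(-87\right) 142 = -12354$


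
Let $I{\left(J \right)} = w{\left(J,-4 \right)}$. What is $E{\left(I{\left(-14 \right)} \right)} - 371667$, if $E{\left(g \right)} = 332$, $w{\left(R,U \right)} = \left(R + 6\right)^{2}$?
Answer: $-371335$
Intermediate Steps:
$w{\left(R,U \right)} = \left(6 + R\right)^{2}$
$I{\left(J \right)} = \left(6 + J\right)^{2}$
$E{\left(I{\left(-14 \right)} \right)} - 371667 = 332 - 371667 = -371335$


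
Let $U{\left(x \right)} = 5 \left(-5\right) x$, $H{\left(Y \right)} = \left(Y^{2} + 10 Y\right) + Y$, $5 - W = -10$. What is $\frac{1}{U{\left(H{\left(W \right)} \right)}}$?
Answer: $- \frac{1}{9750} \approx -0.00010256$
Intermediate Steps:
$W = 15$ ($W = 5 - -10 = 5 + 10 = 15$)
$H{\left(Y \right)} = Y^{2} + 11 Y$
$U{\left(x \right)} = - 25 x$
$\frac{1}{U{\left(H{\left(W \right)} \right)}} = \frac{1}{\left(-25\right) 15 \left(11 + 15\right)} = \frac{1}{\left(-25\right) 15 \cdot 26} = \frac{1}{\left(-25\right) 390} = \frac{1}{-9750} = - \frac{1}{9750}$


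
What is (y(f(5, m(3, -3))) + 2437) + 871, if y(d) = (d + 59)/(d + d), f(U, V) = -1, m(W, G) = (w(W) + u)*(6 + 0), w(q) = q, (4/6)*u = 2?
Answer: 3279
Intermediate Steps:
u = 3 (u = (3/2)*2 = 3)
m(W, G) = 18 + 6*W (m(W, G) = (W + 3)*(6 + 0) = (3 + W)*6 = 18 + 6*W)
y(d) = (59 + d)/(2*d) (y(d) = (59 + d)/((2*d)) = (59 + d)*(1/(2*d)) = (59 + d)/(2*d))
(y(f(5, m(3, -3))) + 2437) + 871 = ((½)*(59 - 1)/(-1) + 2437) + 871 = ((½)*(-1)*58 + 2437) + 871 = (-29 + 2437) + 871 = 2408 + 871 = 3279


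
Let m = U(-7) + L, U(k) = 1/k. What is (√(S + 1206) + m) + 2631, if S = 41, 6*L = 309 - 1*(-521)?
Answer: 58153/21 + √1247 ≈ 2804.5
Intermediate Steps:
L = 415/3 (L = (309 - 1*(-521))/6 = (309 + 521)/6 = (⅙)*830 = 415/3 ≈ 138.33)
m = 2902/21 (m = 1/(-7) + 415/3 = -⅐ + 415/3 = 2902/21 ≈ 138.19)
(√(S + 1206) + m) + 2631 = (√(41 + 1206) + 2902/21) + 2631 = (√1247 + 2902/21) + 2631 = (2902/21 + √1247) + 2631 = 58153/21 + √1247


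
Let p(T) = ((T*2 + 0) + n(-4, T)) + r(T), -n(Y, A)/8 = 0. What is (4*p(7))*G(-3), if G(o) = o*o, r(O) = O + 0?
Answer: 756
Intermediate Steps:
r(O) = O
n(Y, A) = 0 (n(Y, A) = -8*0 = 0)
p(T) = 3*T (p(T) = ((T*2 + 0) + 0) + T = ((2*T + 0) + 0) + T = (2*T + 0) + T = 2*T + T = 3*T)
G(o) = o**2
(4*p(7))*G(-3) = (4*(3*7))*(-3)**2 = (4*21)*9 = 84*9 = 756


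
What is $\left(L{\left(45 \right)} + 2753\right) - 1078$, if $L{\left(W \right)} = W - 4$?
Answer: $1716$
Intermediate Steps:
$L{\left(W \right)} = -4 + W$
$\left(L{\left(45 \right)} + 2753\right) - 1078 = \left(\left(-4 + 45\right) + 2753\right) - 1078 = \left(41 + 2753\right) - 1078 = 2794 - 1078 = 1716$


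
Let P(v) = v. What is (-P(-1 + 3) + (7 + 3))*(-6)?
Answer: -48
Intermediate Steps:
(-P(-1 + 3) + (7 + 3))*(-6) = (-(-1 + 3) + (7 + 3))*(-6) = (-1*2 + 10)*(-6) = (-2 + 10)*(-6) = 8*(-6) = -48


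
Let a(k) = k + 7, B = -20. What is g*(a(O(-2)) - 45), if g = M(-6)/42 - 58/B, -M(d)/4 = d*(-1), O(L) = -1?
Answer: -6357/70 ≈ -90.814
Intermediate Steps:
M(d) = 4*d (M(d) = -4*d*(-1) = -(-4)*d = 4*d)
a(k) = 7 + k
g = 163/70 (g = (4*(-6))/42 - 58/(-20) = -24*1/42 - 58*(-1/20) = -4/7 + 29/10 = 163/70 ≈ 2.3286)
g*(a(O(-2)) - 45) = 163*((7 - 1) - 45)/70 = 163*(6 - 45)/70 = (163/70)*(-39) = -6357/70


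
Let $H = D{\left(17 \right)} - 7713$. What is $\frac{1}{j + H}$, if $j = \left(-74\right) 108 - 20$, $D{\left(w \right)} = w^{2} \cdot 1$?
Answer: $- \frac{1}{15436} \approx -6.4784 \cdot 10^{-5}$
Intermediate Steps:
$D{\left(w \right)} = w^{2}$
$j = -8012$ ($j = -7992 - 20 = -8012$)
$H = -7424$ ($H = 17^{2} - 7713 = 289 - 7713 = -7424$)
$\frac{1}{j + H} = \frac{1}{-8012 - 7424} = \frac{1}{-15436} = - \frac{1}{15436}$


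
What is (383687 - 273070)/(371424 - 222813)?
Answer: 110617/148611 ≈ 0.74434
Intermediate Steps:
(383687 - 273070)/(371424 - 222813) = 110617/148611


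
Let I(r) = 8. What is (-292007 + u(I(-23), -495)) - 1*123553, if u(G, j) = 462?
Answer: -415098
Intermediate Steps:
(-292007 + u(I(-23), -495)) - 1*123553 = (-292007 + 462) - 1*123553 = -291545 - 123553 = -415098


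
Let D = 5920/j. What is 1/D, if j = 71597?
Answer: 71597/5920 ≈ 12.094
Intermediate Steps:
D = 5920/71597 ≈ 0.082685
1/D = 1/(5920/71597) = 71597/5920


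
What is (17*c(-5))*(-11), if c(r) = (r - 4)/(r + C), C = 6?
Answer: 1683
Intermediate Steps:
c(r) = (-4 + r)/(6 + r) (c(r) = (r - 4)/(r + 6) = (-4 + r)/(6 + r))
(17*c(-5))*(-11) = (17*((-4 - 5)/(6 - 5)))*(-11) = (17*(-9/1))*(-11) = (17*(1*(-9)))*(-11) = (17*(-9))*(-11) = -153*(-11) = 1683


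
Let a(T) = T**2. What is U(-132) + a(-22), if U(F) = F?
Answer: 352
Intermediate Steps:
U(-132) + a(-22) = -132 + (-22)**2 = -132 + 484 = 352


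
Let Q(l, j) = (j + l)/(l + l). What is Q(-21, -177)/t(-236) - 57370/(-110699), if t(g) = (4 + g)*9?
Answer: 278288951/539325528 ≈ 0.51599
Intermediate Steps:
Q(l, j) = (j + l)/(2*l) (Q(l, j) = (j + l)/((2*l)) = (j + l)*(1/(2*l)) = (j + l)/(2*l))
t(g) = 36 + 9*g
Q(-21, -177)/t(-236) - 57370/(-110699) = ((½)*(-177 - 21)/(-21))/(36 + 9*(-236)) - 57370/(-110699) = ((½)*(-1/21)*(-198))/(36 - 2124) - 57370*(-1/110699) = (33/7)/(-2088) + 57370/110699 = (33/7)*(-1/2088) + 57370/110699 = -11/4872 + 57370/110699 = 278288951/539325528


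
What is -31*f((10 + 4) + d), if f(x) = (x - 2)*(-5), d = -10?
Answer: 310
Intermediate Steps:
f(x) = 10 - 5*x (f(x) = (-2 + x)*(-5) = 10 - 5*x)
-31*f((10 + 4) + d) = -31*(10 - 5*((10 + 4) - 10)) = -31*(10 - 5*(14 - 10)) = -31*(10 - 5*4) = -31*(10 - 20) = -31*(-10) = 310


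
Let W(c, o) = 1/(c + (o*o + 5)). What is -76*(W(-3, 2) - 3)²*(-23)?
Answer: 126293/9 ≈ 14033.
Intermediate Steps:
W(c, o) = 1/(5 + c + o²) (W(c, o) = 1/(c + (o² + 5)) = 1/(c + (5 + o²)) = 1/(5 + c + o²))
-76*(W(-3, 2) - 3)²*(-23) = -76*(1/(5 - 3 + 2²) - 3)²*(-23) = -76*(1/(5 - 3 + 4) - 3)²*(-23) = -76*(1/6 - 3)²*(-23) = -76*(⅙ - 3)²*(-23) = -76*(-17/6)²*(-23) = -76*289/36*(-23) = -5491/9*(-23) = 126293/9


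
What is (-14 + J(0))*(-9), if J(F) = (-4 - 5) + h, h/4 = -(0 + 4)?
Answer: 351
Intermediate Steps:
h = -16 (h = 4*(-(0 + 4)) = 4*(-1*4) = 4*(-4) = -16)
J(F) = -25 (J(F) = (-4 - 5) - 16 = -9 - 16 = -25)
(-14 + J(0))*(-9) = (-14 - 25)*(-9) = -39*(-9) = 351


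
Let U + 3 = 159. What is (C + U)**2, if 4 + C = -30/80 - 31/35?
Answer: 1781430849/78400 ≈ 22722.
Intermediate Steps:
U = 156 (U = -3 + 159 = 156)
C = -1473/280 (C = -4 + (-30/80 - 31/35) = -4 + (-30*1/80 - 31*1/35) = -4 + (-3/8 - 31/35) = -4 - 353/280 = -1473/280 ≈ -5.2607)
(C + U)**2 = (-1473/280 + 156)**2 = (42207/280)**2 = 1781430849/78400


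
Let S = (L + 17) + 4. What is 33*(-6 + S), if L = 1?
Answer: 528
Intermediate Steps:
S = 22 (S = (1 + 17) + 4 = 18 + 4 = 22)
33*(-6 + S) = 33*(-6 + 22) = 33*16 = 528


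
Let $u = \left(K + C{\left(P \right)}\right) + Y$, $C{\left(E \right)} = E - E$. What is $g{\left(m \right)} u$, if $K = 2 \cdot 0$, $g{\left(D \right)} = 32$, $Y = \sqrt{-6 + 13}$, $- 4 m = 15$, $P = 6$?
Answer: $32 \sqrt{7} \approx 84.664$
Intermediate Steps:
$m = - \frac{15}{4}$ ($m = \left(- \frac{1}{4}\right) 15 = - \frac{15}{4} \approx -3.75$)
$Y = \sqrt{7} \approx 2.6458$
$C{\left(E \right)} = 0$
$K = 0$
$u = \sqrt{7}$ ($u = \left(0 + 0\right) + \sqrt{7} = 0 + \sqrt{7} = \sqrt{7} \approx 2.6458$)
$g{\left(m \right)} u = 32 \sqrt{7}$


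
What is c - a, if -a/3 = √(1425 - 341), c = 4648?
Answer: 4648 + 6*√271 ≈ 4746.8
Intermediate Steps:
a = -6*√271 (a = -3*√(1425 - 341) = -6*√271 ≈ -98.772)
c - a = 4648 - (-6)*√271 = 4648 + 6*√271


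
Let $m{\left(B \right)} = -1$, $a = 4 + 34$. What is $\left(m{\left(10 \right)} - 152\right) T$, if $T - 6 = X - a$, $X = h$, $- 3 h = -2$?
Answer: $4794$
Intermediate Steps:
$a = 38$
$h = \frac{2}{3}$ ($h = \left(- \frac{1}{3}\right) \left(-2\right) = \frac{2}{3} \approx 0.66667$)
$X = \frac{2}{3} \approx 0.66667$
$T = - \frac{94}{3}$ ($T = 6 + \left(\frac{2}{3} - 38\right) = 6 - \frac{112}{3} = - \frac{94}{3} \approx -31.333$)
$\left(m{\left(10 \right)} - 152\right) T = \left(-1 - 152\right) \left(- \frac{94}{3}\right) = \left(-153\right) \left(- \frac{94}{3}\right) = 4794$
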